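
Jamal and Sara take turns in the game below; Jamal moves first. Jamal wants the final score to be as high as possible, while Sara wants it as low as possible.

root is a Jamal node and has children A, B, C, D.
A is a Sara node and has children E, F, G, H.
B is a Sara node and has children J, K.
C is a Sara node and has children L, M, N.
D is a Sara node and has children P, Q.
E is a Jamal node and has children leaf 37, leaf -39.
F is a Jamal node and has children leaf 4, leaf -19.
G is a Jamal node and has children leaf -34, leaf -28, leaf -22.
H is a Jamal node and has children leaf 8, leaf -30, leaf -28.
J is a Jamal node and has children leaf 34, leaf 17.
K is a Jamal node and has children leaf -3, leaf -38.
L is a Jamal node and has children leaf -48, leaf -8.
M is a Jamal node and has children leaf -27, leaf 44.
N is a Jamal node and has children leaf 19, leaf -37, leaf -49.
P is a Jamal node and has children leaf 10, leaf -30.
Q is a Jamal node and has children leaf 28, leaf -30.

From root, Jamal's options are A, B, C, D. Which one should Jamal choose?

D

E (Jamal): max(37, -39) = 37
F (Jamal): max(4, -19) = 4
G (Jamal): max(-34, -28, -22) = -22
H (Jamal): max(8, -30, -28) = 8
A (Sara): min(37, 4, -22, 8) = -22
J (Jamal): max(34, 17) = 34
K (Jamal): max(-3, -38) = -3
B (Sara): min(34, -3) = -3
L (Jamal): max(-48, -8) = -8
M (Jamal): max(-27, 44) = 44
N (Jamal): max(19, -37, -49) = 19
C (Sara): min(-8, 44, 19) = -8
P (Jamal): max(10, -30) = 10
Q (Jamal): max(28, -30) = 28
D (Sara): min(10, 28) = 10
root (Jamal): max(-22, -3, -8, 10) = 10
Jamal at root wants the highest of {A=-22, B=-3, C=-8, D=10}, so chooses D.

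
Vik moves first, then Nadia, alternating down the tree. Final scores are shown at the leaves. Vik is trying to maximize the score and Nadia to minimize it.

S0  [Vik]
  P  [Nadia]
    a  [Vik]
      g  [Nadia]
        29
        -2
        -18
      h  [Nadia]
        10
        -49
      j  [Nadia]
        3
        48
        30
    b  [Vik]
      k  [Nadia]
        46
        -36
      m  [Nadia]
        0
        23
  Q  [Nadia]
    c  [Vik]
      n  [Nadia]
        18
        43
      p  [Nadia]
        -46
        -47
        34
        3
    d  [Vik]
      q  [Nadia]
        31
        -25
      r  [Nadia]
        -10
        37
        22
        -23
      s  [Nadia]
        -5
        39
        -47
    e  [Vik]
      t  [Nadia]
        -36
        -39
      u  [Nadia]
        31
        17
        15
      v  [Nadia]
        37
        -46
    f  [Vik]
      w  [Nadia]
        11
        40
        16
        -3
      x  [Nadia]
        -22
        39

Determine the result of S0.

g (Nadia): min(29, -2, -18) = -18
h (Nadia): min(10, -49) = -49
j (Nadia): min(3, 48, 30) = 3
a (Vik): max(-18, -49, 3) = 3
k (Nadia): min(46, -36) = -36
m (Nadia): min(0, 23) = 0
b (Vik): max(-36, 0) = 0
P (Nadia): min(3, 0) = 0
n (Nadia): min(18, 43) = 18
p (Nadia): min(-46, -47, 34, 3) = -47
c (Vik): max(18, -47) = 18
q (Nadia): min(31, -25) = -25
r (Nadia): min(-10, 37, 22, -23) = -23
s (Nadia): min(-5, 39, -47) = -47
d (Vik): max(-25, -23, -47) = -23
t (Nadia): min(-36, -39) = -39
u (Nadia): min(31, 17, 15) = 15
v (Nadia): min(37, -46) = -46
e (Vik): max(-39, 15, -46) = 15
w (Nadia): min(11, 40, 16, -3) = -3
x (Nadia): min(-22, 39) = -22
f (Vik): max(-3, -22) = -3
Q (Nadia): min(18, -23, 15, -3) = -23
S0 (Vik): max(0, -23) = 0

0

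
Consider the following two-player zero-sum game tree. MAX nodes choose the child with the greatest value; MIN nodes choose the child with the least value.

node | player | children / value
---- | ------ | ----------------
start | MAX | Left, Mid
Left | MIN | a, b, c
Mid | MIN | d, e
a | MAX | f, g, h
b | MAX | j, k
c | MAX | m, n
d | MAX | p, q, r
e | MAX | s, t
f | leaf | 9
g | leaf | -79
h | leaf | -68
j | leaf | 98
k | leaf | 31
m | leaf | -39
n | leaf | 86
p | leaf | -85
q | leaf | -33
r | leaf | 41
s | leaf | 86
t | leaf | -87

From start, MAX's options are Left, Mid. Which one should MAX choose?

a (MAX): max(9, -79, -68) = 9
b (MAX): max(98, 31) = 98
c (MAX): max(-39, 86) = 86
Left (MIN): min(9, 98, 86) = 9
d (MAX): max(-85, -33, 41) = 41
e (MAX): max(86, -87) = 86
Mid (MIN): min(41, 86) = 41
start (MAX): max(9, 41) = 41
MAX at start wants the highest of {Left=9, Mid=41}, so chooses Mid.

Mid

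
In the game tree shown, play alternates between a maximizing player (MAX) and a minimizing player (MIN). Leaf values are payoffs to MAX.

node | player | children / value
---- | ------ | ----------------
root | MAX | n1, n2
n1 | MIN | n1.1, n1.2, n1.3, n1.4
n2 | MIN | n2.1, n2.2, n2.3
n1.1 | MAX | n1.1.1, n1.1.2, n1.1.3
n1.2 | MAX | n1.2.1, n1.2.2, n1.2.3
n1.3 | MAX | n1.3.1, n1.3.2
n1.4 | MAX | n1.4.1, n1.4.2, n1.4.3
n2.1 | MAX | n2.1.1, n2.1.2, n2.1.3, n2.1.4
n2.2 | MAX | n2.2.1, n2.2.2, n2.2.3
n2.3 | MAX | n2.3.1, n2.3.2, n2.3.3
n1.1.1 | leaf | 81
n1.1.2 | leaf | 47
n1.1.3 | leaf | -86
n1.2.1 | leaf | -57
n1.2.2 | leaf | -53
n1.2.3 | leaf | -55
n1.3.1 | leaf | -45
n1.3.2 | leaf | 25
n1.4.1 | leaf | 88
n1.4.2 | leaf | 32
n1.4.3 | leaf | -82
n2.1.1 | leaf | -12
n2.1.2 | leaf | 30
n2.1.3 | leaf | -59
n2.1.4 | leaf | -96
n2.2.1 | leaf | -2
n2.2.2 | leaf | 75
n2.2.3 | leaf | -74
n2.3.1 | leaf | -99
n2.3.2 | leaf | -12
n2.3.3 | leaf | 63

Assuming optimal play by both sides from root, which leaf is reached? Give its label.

n1.1 (MAX): max(81, 47, -86) = 81
n1.2 (MAX): max(-57, -53, -55) = -53
n1.3 (MAX): max(-45, 25) = 25
n1.4 (MAX): max(88, 32, -82) = 88
n1 (MIN): min(81, -53, 25, 88) = -53
n2.1 (MAX): max(-12, 30, -59, -96) = 30
n2.2 (MAX): max(-2, 75, -74) = 75
n2.3 (MAX): max(-99, -12, 63) = 63
n2 (MIN): min(30, 75, 63) = 30
root (MAX): max(-53, 30) = 30
At root, MAX picks n2 (highest: 30).
At n2, MIN picks n2.1 (lowest: 30).
At n2.1, MAX picks n2.1.2 (highest: 30).
Terminal value 30.

n2.1.2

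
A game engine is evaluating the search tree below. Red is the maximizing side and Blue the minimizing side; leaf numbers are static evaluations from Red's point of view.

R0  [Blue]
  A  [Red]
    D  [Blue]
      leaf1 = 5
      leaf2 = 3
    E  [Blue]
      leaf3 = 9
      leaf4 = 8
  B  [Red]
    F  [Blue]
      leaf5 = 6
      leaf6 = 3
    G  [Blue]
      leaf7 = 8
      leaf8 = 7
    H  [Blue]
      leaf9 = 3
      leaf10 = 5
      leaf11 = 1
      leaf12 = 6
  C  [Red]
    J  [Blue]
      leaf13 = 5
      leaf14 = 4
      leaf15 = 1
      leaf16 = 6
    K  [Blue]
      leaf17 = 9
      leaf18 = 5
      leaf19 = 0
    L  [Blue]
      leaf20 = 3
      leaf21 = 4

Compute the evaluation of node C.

3

J (Blue): min(5, 4, 1, 6) = 1
K (Blue): min(9, 5, 0) = 0
L (Blue): min(3, 4) = 3
C (Red): max(1, 0, 3) = 3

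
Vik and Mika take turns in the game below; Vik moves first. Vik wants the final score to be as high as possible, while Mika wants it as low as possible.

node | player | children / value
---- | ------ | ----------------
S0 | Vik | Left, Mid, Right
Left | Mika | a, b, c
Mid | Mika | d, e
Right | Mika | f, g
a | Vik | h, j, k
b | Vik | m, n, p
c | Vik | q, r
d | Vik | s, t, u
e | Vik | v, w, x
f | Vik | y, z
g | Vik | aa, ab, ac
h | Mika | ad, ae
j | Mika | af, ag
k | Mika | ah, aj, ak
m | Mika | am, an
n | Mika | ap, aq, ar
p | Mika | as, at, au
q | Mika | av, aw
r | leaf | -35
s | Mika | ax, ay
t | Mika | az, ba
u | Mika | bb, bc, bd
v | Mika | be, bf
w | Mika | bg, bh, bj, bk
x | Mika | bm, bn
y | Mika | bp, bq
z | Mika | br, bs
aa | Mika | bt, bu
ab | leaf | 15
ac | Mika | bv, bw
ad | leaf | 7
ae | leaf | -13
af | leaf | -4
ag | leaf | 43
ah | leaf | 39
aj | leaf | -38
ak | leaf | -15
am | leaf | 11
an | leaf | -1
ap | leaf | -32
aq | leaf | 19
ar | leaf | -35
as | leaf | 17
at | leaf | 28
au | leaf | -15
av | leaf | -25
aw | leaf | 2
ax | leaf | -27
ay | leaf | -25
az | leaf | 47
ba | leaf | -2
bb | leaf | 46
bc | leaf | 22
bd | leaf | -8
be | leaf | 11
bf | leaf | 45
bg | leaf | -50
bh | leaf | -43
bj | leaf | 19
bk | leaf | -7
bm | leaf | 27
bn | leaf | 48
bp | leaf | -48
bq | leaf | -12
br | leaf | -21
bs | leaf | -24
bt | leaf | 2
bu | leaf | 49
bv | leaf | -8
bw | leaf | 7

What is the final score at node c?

-25

q (Mika): min(-25, 2) = -25
c (Vik): max(-25, -35) = -25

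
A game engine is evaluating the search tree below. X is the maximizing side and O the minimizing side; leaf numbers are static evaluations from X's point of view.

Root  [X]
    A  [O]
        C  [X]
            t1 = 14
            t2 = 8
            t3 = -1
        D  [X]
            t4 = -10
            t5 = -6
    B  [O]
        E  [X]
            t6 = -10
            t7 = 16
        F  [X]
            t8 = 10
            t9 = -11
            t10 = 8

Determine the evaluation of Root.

C (X): max(14, 8, -1) = 14
D (X): max(-10, -6) = -6
A (O): min(14, -6) = -6
E (X): max(-10, 16) = 16
F (X): max(10, -11, 8) = 10
B (O): min(16, 10) = 10
Root (X): max(-6, 10) = 10

10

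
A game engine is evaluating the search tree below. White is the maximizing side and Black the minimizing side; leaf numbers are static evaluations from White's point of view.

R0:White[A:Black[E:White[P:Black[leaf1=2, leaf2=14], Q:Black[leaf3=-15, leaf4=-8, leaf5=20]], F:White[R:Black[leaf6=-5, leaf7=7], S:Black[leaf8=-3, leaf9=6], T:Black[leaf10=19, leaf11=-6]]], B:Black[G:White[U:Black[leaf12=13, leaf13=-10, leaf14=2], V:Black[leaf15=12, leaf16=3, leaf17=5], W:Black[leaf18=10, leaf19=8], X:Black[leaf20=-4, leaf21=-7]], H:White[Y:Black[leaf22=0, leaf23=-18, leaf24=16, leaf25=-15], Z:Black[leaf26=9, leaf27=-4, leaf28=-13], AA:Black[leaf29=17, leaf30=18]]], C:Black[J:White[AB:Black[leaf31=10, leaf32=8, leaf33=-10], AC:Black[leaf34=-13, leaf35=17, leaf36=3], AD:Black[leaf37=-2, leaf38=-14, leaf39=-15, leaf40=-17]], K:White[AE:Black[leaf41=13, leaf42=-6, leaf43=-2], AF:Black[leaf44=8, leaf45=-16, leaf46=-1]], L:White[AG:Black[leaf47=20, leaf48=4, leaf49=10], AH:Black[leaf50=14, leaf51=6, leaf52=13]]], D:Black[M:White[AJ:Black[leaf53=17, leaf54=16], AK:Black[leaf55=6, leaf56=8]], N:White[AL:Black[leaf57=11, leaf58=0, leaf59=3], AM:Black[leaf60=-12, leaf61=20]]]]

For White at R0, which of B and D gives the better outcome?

B

U (Black): min(13, -10, 2) = -10
V (Black): min(12, 3, 5) = 3
W (Black): min(10, 8) = 8
X (Black): min(-4, -7) = -7
G (White): max(-10, 3, 8, -7) = 8
Y (Black): min(0, -18, 16, -15) = -18
Z (Black): min(9, -4, -13) = -13
AA (Black): min(17, 18) = 17
H (White): max(-18, -13, 17) = 17
B (Black): min(8, 17) = 8
AJ (Black): min(17, 16) = 16
AK (Black): min(6, 8) = 6
M (White): max(16, 6) = 16
AL (Black): min(11, 0, 3) = 0
AM (Black): min(-12, 20) = -12
N (White): max(0, -12) = 0
D (Black): min(16, 0) = 0
White prefers the higher value; B=8, D=0. B is better since 8 > 0.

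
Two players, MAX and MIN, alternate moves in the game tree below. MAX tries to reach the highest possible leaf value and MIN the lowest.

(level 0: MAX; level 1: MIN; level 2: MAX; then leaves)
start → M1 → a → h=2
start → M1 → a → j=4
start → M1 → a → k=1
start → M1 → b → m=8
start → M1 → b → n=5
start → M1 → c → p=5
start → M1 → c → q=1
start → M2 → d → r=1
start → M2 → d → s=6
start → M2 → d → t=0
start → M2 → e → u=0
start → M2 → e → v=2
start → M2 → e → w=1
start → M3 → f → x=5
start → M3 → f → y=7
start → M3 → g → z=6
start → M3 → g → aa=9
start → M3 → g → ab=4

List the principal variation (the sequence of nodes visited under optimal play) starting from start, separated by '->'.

a (MAX): max(2, 4, 1) = 4
b (MAX): max(8, 5) = 8
c (MAX): max(5, 1) = 5
M1 (MIN): min(4, 8, 5) = 4
d (MAX): max(1, 6, 0) = 6
e (MAX): max(0, 2, 1) = 2
M2 (MIN): min(6, 2) = 2
f (MAX): max(5, 7) = 7
g (MAX): max(6, 9, 4) = 9
M3 (MIN): min(7, 9) = 7
start (MAX): max(4, 2, 7) = 7
At start, MAX picks M3 (highest: 7).
At M3, MIN picks f (lowest: 7).
At f, MAX picks y (highest: 7).
Terminal value 7.

start -> M3 -> f -> y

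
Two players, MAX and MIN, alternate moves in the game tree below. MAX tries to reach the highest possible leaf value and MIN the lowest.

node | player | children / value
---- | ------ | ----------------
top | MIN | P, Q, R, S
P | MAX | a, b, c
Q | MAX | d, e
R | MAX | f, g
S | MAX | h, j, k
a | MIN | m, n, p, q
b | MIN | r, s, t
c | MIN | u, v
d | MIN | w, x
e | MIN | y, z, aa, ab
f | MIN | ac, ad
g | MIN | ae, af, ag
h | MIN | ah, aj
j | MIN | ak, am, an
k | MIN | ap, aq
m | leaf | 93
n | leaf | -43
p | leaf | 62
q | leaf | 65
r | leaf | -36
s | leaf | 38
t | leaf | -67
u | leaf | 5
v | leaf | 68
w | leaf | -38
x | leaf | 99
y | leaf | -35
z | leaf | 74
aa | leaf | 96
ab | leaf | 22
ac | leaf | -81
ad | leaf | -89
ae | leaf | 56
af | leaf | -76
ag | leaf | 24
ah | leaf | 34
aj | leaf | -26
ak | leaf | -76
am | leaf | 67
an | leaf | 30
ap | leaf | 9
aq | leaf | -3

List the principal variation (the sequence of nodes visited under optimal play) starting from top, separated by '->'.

a (MIN): min(93, -43, 62, 65) = -43
b (MIN): min(-36, 38, -67) = -67
c (MIN): min(5, 68) = 5
P (MAX): max(-43, -67, 5) = 5
d (MIN): min(-38, 99) = -38
e (MIN): min(-35, 74, 96, 22) = -35
Q (MAX): max(-38, -35) = -35
f (MIN): min(-81, -89) = -89
g (MIN): min(56, -76, 24) = -76
R (MAX): max(-89, -76) = -76
h (MIN): min(34, -26) = -26
j (MIN): min(-76, 67, 30) = -76
k (MIN): min(9, -3) = -3
S (MAX): max(-26, -76, -3) = -3
top (MIN): min(5, -35, -76, -3) = -76
At top, MIN picks R (lowest: -76).
At R, MAX picks g (highest: -76).
At g, MIN picks af (lowest: -76).
Terminal value -76.

top -> R -> g -> af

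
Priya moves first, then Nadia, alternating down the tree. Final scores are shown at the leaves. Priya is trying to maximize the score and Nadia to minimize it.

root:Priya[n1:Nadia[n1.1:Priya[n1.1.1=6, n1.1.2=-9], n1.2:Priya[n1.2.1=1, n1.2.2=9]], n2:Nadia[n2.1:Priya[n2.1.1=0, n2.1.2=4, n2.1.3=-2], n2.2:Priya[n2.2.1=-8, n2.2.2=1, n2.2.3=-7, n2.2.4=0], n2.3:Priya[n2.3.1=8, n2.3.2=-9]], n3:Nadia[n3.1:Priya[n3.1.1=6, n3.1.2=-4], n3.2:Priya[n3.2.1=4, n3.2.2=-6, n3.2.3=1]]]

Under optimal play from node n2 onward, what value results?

n2.1 (Priya): max(0, 4, -2) = 4
n2.2 (Priya): max(-8, 1, -7, 0) = 1
n2.3 (Priya): max(8, -9) = 8
n2 (Nadia): min(4, 1, 8) = 1

1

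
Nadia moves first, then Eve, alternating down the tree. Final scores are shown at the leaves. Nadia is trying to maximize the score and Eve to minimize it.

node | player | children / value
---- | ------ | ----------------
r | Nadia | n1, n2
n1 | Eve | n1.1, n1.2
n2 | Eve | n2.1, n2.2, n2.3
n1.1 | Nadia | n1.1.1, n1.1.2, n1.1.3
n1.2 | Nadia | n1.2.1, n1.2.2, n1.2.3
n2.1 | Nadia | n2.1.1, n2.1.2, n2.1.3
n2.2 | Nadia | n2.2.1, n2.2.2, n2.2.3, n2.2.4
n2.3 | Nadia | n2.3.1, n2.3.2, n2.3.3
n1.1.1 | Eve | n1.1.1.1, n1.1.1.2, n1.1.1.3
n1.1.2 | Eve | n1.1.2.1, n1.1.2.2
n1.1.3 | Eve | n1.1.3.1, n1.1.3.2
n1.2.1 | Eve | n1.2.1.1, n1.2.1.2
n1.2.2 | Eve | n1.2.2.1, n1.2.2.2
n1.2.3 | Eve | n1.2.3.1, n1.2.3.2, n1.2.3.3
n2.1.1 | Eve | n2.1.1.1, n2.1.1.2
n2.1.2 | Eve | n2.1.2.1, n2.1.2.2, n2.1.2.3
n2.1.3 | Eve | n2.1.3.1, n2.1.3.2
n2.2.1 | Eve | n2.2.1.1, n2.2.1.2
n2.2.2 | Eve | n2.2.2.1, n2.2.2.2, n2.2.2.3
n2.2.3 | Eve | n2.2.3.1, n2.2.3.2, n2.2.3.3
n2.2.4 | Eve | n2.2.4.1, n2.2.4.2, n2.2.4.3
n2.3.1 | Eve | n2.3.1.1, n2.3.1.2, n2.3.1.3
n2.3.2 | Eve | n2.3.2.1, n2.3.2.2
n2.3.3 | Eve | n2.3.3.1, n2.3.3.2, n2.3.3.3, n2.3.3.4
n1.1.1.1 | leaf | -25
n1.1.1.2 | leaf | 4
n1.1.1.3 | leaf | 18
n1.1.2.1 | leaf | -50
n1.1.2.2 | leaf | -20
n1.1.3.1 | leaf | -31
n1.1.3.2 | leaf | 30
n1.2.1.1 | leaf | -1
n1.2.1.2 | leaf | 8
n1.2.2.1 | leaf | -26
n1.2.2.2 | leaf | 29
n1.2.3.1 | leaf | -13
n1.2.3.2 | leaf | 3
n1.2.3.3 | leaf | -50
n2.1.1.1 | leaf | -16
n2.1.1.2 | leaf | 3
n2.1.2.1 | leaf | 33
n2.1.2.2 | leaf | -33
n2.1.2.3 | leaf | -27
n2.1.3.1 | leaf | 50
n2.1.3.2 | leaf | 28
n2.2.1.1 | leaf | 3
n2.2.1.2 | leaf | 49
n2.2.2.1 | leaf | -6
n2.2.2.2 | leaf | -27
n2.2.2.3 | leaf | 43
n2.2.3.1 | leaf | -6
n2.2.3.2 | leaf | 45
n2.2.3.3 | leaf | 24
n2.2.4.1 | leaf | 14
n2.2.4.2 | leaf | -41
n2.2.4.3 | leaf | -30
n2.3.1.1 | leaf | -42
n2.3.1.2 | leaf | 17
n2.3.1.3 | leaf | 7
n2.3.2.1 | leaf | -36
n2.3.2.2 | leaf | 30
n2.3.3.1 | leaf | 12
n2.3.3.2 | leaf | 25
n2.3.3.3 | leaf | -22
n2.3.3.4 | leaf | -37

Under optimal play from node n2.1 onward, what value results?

28

n2.1.1 (Eve): min(-16, 3) = -16
n2.1.2 (Eve): min(33, -33, -27) = -33
n2.1.3 (Eve): min(50, 28) = 28
n2.1 (Nadia): max(-16, -33, 28) = 28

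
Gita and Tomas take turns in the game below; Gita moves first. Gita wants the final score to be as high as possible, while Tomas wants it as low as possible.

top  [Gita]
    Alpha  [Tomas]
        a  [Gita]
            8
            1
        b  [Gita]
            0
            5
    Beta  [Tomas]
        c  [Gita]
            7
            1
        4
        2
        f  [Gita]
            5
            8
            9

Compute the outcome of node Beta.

2

c (Gita): max(7, 1) = 7
f (Gita): max(5, 8, 9) = 9
Beta (Tomas): min(7, 4, 2, 9) = 2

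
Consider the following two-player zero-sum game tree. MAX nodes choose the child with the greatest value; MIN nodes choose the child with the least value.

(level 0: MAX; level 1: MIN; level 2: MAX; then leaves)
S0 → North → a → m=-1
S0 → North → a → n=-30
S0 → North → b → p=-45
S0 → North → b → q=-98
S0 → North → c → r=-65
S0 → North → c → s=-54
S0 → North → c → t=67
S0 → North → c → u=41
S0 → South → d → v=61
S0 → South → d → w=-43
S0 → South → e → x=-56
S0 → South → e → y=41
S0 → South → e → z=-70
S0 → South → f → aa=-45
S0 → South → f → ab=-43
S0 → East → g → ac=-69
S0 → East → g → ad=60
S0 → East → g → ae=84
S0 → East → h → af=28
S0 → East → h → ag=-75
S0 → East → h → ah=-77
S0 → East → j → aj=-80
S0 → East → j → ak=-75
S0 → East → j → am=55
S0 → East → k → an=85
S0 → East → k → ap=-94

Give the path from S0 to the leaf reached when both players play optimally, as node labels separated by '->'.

a (MAX): max(-1, -30) = -1
b (MAX): max(-45, -98) = -45
c (MAX): max(-65, -54, 67, 41) = 67
North (MIN): min(-1, -45, 67) = -45
d (MAX): max(61, -43) = 61
e (MAX): max(-56, 41, -70) = 41
f (MAX): max(-45, -43) = -43
South (MIN): min(61, 41, -43) = -43
g (MAX): max(-69, 60, 84) = 84
h (MAX): max(28, -75, -77) = 28
j (MAX): max(-80, -75, 55) = 55
k (MAX): max(85, -94) = 85
East (MIN): min(84, 28, 55, 85) = 28
S0 (MAX): max(-45, -43, 28) = 28
At S0, MAX picks East (highest: 28).
At East, MIN picks h (lowest: 28).
At h, MAX picks af (highest: 28).
Terminal value 28.

S0 -> East -> h -> af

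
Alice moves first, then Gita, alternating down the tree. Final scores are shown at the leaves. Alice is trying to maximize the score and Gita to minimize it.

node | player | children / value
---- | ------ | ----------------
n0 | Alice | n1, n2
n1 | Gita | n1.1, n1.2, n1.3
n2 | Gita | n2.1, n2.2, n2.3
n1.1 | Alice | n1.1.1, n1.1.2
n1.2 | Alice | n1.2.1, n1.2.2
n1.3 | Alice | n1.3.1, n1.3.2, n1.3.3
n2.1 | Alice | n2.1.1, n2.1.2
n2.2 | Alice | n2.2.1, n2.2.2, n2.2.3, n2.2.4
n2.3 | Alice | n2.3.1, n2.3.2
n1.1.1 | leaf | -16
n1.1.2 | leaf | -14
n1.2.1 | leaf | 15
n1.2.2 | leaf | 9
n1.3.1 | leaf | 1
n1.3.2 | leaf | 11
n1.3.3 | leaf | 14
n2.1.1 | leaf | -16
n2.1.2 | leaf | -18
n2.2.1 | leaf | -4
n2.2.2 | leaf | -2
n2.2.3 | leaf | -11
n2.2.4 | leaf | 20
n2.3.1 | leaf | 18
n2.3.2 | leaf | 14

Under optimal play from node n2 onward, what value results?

n2.1 (Alice): max(-16, -18) = -16
n2.2 (Alice): max(-4, -2, -11, 20) = 20
n2.3 (Alice): max(18, 14) = 18
n2 (Gita): min(-16, 20, 18) = -16

-16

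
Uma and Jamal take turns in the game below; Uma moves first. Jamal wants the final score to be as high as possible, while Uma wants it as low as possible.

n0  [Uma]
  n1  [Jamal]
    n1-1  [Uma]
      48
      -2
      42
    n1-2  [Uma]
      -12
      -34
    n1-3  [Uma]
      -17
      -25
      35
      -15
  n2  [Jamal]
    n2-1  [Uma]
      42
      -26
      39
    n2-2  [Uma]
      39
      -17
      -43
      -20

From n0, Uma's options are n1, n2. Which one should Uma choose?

n1-1 (Uma): min(48, -2, 42) = -2
n1-2 (Uma): min(-12, -34) = -34
n1-3 (Uma): min(-17, -25, 35, -15) = -25
n1 (Jamal): max(-2, -34, -25) = -2
n2-1 (Uma): min(42, -26, 39) = -26
n2-2 (Uma): min(39, -17, -43, -20) = -43
n2 (Jamal): max(-26, -43) = -26
n0 (Uma): min(-2, -26) = -26
Uma at n0 wants the lowest of {n1=-2, n2=-26}, so chooses n2.

n2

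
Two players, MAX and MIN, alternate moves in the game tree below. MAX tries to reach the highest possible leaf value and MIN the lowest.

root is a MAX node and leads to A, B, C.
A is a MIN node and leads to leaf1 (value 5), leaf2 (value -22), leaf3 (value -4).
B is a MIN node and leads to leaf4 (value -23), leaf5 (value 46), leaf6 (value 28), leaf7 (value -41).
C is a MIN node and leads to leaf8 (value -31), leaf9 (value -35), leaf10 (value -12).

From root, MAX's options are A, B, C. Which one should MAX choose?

A (MIN): min(5, -22, -4) = -22
B (MIN): min(-23, 46, 28, -41) = -41
C (MIN): min(-31, -35, -12) = -35
root (MAX): max(-22, -41, -35) = -22
MAX at root wants the highest of {A=-22, B=-41, C=-35}, so chooses A.

A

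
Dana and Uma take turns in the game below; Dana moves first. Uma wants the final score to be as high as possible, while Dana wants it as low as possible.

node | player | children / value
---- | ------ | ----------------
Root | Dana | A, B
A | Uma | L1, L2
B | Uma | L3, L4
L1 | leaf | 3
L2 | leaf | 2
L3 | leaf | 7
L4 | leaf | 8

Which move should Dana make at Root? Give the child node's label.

A

A (Uma): max(3, 2) = 3
B (Uma): max(7, 8) = 8
Root (Dana): min(3, 8) = 3
Dana at Root wants the lowest of {A=3, B=8}, so chooses A.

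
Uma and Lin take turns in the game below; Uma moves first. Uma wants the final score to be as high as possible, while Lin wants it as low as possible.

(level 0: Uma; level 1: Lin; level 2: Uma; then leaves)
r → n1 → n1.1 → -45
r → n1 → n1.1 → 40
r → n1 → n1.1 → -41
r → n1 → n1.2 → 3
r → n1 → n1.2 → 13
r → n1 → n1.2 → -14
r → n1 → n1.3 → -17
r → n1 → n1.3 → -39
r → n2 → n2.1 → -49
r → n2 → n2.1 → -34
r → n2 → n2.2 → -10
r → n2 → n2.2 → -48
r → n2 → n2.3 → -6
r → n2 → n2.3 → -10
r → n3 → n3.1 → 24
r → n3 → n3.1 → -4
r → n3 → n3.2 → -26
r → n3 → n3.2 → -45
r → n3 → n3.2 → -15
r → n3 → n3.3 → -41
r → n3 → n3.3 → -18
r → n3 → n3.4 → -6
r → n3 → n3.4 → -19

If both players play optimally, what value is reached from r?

n1.1 (Uma): max(-45, 40, -41) = 40
n1.2 (Uma): max(3, 13, -14) = 13
n1.3 (Uma): max(-17, -39) = -17
n1 (Lin): min(40, 13, -17) = -17
n2.1 (Uma): max(-49, -34) = -34
n2.2 (Uma): max(-10, -48) = -10
n2.3 (Uma): max(-6, -10) = -6
n2 (Lin): min(-34, -10, -6) = -34
n3.1 (Uma): max(24, -4) = 24
n3.2 (Uma): max(-26, -45, -15) = -15
n3.3 (Uma): max(-41, -18) = -18
n3.4 (Uma): max(-6, -19) = -6
n3 (Lin): min(24, -15, -18, -6) = -18
r (Uma): max(-17, -34, -18) = -17

-17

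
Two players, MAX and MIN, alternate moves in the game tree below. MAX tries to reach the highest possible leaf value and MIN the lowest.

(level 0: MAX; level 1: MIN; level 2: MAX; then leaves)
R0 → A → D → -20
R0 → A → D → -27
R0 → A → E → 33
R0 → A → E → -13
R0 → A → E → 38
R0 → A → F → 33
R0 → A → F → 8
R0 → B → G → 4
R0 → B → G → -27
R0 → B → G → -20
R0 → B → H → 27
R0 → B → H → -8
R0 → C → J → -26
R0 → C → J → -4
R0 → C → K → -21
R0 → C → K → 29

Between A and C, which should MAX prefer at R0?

D (MAX): max(-20, -27) = -20
E (MAX): max(33, -13, 38) = 38
F (MAX): max(33, 8) = 33
A (MIN): min(-20, 38, 33) = -20
J (MAX): max(-26, -4) = -4
K (MAX): max(-21, 29) = 29
C (MIN): min(-4, 29) = -4
MAX prefers the higher value; A=-20, C=-4. C is better since -4 > -20.

C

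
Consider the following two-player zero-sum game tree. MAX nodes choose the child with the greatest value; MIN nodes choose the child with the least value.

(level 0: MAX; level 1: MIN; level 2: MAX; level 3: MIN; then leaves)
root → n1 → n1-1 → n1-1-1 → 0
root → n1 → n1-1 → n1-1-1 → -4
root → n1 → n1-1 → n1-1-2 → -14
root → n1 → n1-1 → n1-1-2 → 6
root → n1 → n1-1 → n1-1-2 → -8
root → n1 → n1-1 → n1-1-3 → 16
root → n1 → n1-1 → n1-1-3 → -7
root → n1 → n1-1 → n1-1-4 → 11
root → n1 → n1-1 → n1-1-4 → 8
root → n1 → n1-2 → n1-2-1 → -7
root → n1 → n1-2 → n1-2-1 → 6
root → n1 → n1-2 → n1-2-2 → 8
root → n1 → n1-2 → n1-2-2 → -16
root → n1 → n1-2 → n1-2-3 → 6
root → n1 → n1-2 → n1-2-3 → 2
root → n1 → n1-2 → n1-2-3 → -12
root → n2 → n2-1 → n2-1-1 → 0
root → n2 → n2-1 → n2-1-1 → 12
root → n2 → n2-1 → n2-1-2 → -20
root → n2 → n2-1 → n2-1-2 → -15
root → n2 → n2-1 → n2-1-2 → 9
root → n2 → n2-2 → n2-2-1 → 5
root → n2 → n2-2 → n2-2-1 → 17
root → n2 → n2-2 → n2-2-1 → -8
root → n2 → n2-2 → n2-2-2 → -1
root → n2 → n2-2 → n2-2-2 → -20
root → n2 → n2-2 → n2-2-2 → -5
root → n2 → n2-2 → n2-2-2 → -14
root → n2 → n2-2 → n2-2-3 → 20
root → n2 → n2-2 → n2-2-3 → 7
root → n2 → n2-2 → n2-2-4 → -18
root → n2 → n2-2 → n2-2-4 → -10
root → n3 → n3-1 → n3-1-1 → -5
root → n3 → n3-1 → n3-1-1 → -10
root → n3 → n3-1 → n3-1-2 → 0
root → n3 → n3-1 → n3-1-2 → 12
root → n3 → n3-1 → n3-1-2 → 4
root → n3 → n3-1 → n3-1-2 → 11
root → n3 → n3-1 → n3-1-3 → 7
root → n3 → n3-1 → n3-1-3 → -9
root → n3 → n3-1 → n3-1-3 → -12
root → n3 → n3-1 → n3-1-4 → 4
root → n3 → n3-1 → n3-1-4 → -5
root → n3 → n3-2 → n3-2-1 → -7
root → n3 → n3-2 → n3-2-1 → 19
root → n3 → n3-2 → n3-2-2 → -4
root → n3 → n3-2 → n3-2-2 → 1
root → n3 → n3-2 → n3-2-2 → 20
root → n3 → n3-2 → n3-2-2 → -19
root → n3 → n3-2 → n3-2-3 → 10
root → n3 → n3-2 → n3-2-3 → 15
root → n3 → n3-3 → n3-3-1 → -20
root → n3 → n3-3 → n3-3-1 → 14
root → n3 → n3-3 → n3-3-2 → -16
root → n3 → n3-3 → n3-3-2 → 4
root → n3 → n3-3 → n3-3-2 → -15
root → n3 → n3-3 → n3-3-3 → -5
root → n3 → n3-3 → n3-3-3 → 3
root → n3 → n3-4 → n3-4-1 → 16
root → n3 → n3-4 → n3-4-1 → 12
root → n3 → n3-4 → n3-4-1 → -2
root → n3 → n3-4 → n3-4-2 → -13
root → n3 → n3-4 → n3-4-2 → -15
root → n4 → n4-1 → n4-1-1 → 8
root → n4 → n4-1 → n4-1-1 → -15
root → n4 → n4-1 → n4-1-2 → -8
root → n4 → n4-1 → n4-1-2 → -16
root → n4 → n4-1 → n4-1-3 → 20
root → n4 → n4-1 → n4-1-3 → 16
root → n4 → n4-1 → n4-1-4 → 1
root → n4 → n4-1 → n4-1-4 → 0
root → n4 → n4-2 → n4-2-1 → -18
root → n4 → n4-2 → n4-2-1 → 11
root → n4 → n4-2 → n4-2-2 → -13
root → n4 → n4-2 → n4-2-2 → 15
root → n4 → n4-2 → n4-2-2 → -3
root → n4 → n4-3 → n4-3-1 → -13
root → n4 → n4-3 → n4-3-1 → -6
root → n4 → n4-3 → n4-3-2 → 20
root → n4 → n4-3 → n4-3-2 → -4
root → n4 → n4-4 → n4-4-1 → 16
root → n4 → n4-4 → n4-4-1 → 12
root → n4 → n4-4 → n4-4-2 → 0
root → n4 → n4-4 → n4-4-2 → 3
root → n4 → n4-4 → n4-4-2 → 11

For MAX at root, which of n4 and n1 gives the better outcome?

n4-1-1 (MIN): min(8, -15) = -15
n4-1-2 (MIN): min(-8, -16) = -16
n4-1-3 (MIN): min(20, 16) = 16
n4-1-4 (MIN): min(1, 0) = 0
n4-1 (MAX): max(-15, -16, 16, 0) = 16
n4-2-1 (MIN): min(-18, 11) = -18
n4-2-2 (MIN): min(-13, 15, -3) = -13
n4-2 (MAX): max(-18, -13) = -13
n4-3-1 (MIN): min(-13, -6) = -13
n4-3-2 (MIN): min(20, -4) = -4
n4-3 (MAX): max(-13, -4) = -4
n4-4-1 (MIN): min(16, 12) = 12
n4-4-2 (MIN): min(0, 3, 11) = 0
n4-4 (MAX): max(12, 0) = 12
n4 (MIN): min(16, -13, -4, 12) = -13
n1-1-1 (MIN): min(0, -4) = -4
n1-1-2 (MIN): min(-14, 6, -8) = -14
n1-1-3 (MIN): min(16, -7) = -7
n1-1-4 (MIN): min(11, 8) = 8
n1-1 (MAX): max(-4, -14, -7, 8) = 8
n1-2-1 (MIN): min(-7, 6) = -7
n1-2-2 (MIN): min(8, -16) = -16
n1-2-3 (MIN): min(6, 2, -12) = -12
n1-2 (MAX): max(-7, -16, -12) = -7
n1 (MIN): min(8, -7) = -7
MAX prefers the higher value; n4=-13, n1=-7. n1 is better since -7 > -13.

n1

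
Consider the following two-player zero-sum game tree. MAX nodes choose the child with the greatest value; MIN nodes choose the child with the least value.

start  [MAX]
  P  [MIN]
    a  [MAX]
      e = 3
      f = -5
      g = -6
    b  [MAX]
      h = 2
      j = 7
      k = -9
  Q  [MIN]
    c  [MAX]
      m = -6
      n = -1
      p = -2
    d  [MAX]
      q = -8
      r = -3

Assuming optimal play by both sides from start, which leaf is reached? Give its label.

a (MAX): max(3, -5, -6) = 3
b (MAX): max(2, 7, -9) = 7
P (MIN): min(3, 7) = 3
c (MAX): max(-6, -1, -2) = -1
d (MAX): max(-8, -3) = -3
Q (MIN): min(-1, -3) = -3
start (MAX): max(3, -3) = 3
At start, MAX picks P (highest: 3).
At P, MIN picks a (lowest: 3).
At a, MAX picks e (highest: 3).
Terminal value 3.

e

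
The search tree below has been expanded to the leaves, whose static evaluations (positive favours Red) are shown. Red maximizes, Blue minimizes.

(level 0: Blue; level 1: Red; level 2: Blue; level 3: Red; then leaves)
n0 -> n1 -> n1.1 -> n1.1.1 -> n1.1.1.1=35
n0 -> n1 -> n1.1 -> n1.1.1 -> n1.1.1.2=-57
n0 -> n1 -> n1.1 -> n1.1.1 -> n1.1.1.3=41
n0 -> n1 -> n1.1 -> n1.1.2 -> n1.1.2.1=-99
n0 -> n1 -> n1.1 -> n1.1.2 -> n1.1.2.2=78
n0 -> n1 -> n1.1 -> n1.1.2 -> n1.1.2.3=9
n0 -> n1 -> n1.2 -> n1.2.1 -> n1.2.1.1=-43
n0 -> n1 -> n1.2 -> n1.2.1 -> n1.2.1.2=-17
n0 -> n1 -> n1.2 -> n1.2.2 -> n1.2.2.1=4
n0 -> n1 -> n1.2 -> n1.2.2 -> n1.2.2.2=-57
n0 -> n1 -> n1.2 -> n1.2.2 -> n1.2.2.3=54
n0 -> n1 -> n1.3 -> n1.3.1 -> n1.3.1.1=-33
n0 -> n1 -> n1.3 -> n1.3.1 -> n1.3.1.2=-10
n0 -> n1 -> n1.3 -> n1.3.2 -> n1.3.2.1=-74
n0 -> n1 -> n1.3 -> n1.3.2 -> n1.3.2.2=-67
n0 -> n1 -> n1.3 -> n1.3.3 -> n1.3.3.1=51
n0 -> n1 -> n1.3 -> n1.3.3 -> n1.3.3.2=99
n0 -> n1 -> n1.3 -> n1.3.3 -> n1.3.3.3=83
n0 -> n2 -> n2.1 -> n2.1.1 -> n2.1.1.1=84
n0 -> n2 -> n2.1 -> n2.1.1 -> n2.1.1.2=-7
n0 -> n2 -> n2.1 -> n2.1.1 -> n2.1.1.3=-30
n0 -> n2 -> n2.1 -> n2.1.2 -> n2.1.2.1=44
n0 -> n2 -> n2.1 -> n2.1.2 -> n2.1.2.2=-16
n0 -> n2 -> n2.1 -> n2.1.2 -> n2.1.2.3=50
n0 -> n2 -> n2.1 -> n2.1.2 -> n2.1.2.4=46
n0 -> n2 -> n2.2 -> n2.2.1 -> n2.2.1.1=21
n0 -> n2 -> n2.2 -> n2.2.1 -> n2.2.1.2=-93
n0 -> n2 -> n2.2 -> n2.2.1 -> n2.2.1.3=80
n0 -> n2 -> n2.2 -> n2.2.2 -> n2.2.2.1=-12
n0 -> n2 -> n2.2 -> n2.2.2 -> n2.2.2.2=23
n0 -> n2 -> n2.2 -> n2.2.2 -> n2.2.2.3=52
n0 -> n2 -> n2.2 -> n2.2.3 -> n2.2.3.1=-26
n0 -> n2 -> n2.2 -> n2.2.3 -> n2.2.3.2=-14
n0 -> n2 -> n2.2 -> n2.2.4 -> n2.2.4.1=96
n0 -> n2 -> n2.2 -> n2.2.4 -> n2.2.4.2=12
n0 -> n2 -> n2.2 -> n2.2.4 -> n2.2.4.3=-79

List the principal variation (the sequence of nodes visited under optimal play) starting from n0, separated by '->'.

n1.1.1 (Red): max(35, -57, 41) = 41
n1.1.2 (Red): max(-99, 78, 9) = 78
n1.1 (Blue): min(41, 78) = 41
n1.2.1 (Red): max(-43, -17) = -17
n1.2.2 (Red): max(4, -57, 54) = 54
n1.2 (Blue): min(-17, 54) = -17
n1.3.1 (Red): max(-33, -10) = -10
n1.3.2 (Red): max(-74, -67) = -67
n1.3.3 (Red): max(51, 99, 83) = 99
n1.3 (Blue): min(-10, -67, 99) = -67
n1 (Red): max(41, -17, -67) = 41
n2.1.1 (Red): max(84, -7, -30) = 84
n2.1.2 (Red): max(44, -16, 50, 46) = 50
n2.1 (Blue): min(84, 50) = 50
n2.2.1 (Red): max(21, -93, 80) = 80
n2.2.2 (Red): max(-12, 23, 52) = 52
n2.2.3 (Red): max(-26, -14) = -14
n2.2.4 (Red): max(96, 12, -79) = 96
n2.2 (Blue): min(80, 52, -14, 96) = -14
n2 (Red): max(50, -14) = 50
n0 (Blue): min(41, 50) = 41
At n0, Blue picks n1 (lowest: 41).
At n1, Red picks n1.1 (highest: 41).
At n1.1, Blue picks n1.1.1 (lowest: 41).
At n1.1.1, Red picks n1.1.1.3 (highest: 41).
Terminal value 41.

n0 -> n1 -> n1.1 -> n1.1.1 -> n1.1.1.3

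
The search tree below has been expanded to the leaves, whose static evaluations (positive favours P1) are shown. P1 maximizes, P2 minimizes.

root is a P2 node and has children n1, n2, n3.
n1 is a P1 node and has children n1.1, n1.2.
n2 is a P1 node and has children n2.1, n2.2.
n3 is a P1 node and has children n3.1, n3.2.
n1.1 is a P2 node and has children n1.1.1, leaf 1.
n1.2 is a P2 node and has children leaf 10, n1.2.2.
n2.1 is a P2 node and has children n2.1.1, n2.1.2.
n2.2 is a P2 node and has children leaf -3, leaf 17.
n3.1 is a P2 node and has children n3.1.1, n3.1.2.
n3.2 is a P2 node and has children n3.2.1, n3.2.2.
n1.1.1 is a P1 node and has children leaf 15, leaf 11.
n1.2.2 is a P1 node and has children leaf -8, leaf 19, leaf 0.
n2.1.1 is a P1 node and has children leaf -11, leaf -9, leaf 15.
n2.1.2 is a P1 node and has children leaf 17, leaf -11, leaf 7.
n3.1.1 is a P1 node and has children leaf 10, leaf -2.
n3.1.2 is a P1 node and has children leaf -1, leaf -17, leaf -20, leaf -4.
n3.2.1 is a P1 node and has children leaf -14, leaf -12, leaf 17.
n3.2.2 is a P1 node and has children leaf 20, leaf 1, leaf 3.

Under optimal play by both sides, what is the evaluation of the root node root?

10

n1.1.1 (P1): max(15, 11) = 15
n1.1 (P2): min(15, 1) = 1
n1.2.2 (P1): max(-8, 19, 0) = 19
n1.2 (P2): min(10, 19) = 10
n1 (P1): max(1, 10) = 10
n2.1.1 (P1): max(-11, -9, 15) = 15
n2.1.2 (P1): max(17, -11, 7) = 17
n2.1 (P2): min(15, 17) = 15
n2.2 (P2): min(-3, 17) = -3
n2 (P1): max(15, -3) = 15
n3.1.1 (P1): max(10, -2) = 10
n3.1.2 (P1): max(-1, -17, -20, -4) = -1
n3.1 (P2): min(10, -1) = -1
n3.2.1 (P1): max(-14, -12, 17) = 17
n3.2.2 (P1): max(20, 1, 3) = 20
n3.2 (P2): min(17, 20) = 17
n3 (P1): max(-1, 17) = 17
root (P2): min(10, 15, 17) = 10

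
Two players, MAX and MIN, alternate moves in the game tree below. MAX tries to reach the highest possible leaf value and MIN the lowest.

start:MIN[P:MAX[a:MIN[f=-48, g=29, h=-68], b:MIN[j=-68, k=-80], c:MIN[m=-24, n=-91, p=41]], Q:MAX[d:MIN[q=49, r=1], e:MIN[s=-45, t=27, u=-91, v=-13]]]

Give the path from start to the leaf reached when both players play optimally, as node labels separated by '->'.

a (MIN): min(-48, 29, -68) = -68
b (MIN): min(-68, -80) = -80
c (MIN): min(-24, -91, 41) = -91
P (MAX): max(-68, -80, -91) = -68
d (MIN): min(49, 1) = 1
e (MIN): min(-45, 27, -91, -13) = -91
Q (MAX): max(1, -91) = 1
start (MIN): min(-68, 1) = -68
At start, MIN picks P (lowest: -68).
At P, MAX picks a (highest: -68).
At a, MIN picks h (lowest: -68).
Terminal value -68.

start -> P -> a -> h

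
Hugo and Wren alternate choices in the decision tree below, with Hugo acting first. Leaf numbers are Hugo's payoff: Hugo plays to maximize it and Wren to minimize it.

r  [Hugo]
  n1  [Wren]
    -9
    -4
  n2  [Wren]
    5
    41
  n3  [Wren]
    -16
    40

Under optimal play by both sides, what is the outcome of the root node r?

n1 (Wren): min(-9, -4) = -9
n2 (Wren): min(5, 41) = 5
n3 (Wren): min(-16, 40) = -16
r (Hugo): max(-9, 5, -16) = 5

5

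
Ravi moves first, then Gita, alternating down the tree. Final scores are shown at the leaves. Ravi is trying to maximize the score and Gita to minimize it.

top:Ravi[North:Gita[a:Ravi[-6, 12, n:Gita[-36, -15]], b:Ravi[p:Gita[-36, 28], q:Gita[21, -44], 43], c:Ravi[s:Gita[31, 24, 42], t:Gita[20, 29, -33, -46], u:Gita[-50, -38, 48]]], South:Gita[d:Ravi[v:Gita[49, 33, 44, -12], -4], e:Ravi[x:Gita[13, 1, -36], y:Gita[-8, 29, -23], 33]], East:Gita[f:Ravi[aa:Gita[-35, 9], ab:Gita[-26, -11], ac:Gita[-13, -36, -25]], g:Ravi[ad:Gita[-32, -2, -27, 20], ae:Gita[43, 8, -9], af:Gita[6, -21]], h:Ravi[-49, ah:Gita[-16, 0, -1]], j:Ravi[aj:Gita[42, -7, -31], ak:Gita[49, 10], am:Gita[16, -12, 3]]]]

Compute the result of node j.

10

aj (Gita): min(42, -7, -31) = -31
ak (Gita): min(49, 10) = 10
am (Gita): min(16, -12, 3) = -12
j (Ravi): max(-31, 10, -12) = 10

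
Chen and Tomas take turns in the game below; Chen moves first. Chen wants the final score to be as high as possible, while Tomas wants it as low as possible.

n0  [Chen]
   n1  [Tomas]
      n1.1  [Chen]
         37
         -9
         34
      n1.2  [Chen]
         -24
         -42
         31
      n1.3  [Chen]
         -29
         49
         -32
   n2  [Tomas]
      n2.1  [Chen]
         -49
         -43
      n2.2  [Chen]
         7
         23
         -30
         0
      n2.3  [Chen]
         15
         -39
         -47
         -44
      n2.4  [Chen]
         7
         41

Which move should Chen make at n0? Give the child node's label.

n1.1 (Chen): max(37, -9, 34) = 37
n1.2 (Chen): max(-24, -42, 31) = 31
n1.3 (Chen): max(-29, 49, -32) = 49
n1 (Tomas): min(37, 31, 49) = 31
n2.1 (Chen): max(-49, -43) = -43
n2.2 (Chen): max(7, 23, -30, 0) = 23
n2.3 (Chen): max(15, -39, -47, -44) = 15
n2.4 (Chen): max(7, 41) = 41
n2 (Tomas): min(-43, 23, 15, 41) = -43
n0 (Chen): max(31, -43) = 31
Chen at n0 wants the highest of {n1=31, n2=-43}, so chooses n1.

n1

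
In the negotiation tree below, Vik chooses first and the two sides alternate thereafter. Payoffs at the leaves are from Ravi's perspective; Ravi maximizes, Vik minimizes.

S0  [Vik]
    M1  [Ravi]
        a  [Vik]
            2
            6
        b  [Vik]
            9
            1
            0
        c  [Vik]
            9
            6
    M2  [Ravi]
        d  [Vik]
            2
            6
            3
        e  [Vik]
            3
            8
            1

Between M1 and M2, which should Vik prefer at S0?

a (Vik): min(2, 6) = 2
b (Vik): min(9, 1, 0) = 0
c (Vik): min(9, 6) = 6
M1 (Ravi): max(2, 0, 6) = 6
d (Vik): min(2, 6, 3) = 2
e (Vik): min(3, 8, 1) = 1
M2 (Ravi): max(2, 1) = 2
Vik prefers the lower value; M1=6, M2=2. M2 is better since 2 < 6.

M2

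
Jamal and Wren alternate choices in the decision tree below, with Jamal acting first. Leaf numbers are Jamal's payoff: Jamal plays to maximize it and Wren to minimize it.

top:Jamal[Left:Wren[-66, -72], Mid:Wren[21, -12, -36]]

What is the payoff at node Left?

Left (Wren): min(-66, -72) = -72

-72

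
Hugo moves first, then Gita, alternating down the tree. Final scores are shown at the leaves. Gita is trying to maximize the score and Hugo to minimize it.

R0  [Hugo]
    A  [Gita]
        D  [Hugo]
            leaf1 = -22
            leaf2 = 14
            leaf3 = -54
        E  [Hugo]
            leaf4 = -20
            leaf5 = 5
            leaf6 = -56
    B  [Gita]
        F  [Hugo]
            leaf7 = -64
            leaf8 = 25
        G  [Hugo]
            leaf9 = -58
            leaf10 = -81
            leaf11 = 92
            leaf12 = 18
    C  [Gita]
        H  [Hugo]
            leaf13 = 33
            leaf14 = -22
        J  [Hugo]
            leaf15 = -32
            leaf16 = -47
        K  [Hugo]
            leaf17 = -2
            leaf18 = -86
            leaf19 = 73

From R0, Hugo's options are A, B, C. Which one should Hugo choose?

D (Hugo): min(-22, 14, -54) = -54
E (Hugo): min(-20, 5, -56) = -56
A (Gita): max(-54, -56) = -54
F (Hugo): min(-64, 25) = -64
G (Hugo): min(-58, -81, 92, 18) = -81
B (Gita): max(-64, -81) = -64
H (Hugo): min(33, -22) = -22
J (Hugo): min(-32, -47) = -47
K (Hugo): min(-2, -86, 73) = -86
C (Gita): max(-22, -47, -86) = -22
R0 (Hugo): min(-54, -64, -22) = -64
Hugo at R0 wants the lowest of {A=-54, B=-64, C=-22}, so chooses B.

B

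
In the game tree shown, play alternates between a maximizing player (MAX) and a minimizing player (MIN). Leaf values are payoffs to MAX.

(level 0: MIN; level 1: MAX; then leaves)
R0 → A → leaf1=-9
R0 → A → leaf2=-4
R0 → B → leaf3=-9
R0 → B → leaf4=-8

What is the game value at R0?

A (MAX): max(-9, -4) = -4
B (MAX): max(-9, -8) = -8
R0 (MIN): min(-4, -8) = -8

-8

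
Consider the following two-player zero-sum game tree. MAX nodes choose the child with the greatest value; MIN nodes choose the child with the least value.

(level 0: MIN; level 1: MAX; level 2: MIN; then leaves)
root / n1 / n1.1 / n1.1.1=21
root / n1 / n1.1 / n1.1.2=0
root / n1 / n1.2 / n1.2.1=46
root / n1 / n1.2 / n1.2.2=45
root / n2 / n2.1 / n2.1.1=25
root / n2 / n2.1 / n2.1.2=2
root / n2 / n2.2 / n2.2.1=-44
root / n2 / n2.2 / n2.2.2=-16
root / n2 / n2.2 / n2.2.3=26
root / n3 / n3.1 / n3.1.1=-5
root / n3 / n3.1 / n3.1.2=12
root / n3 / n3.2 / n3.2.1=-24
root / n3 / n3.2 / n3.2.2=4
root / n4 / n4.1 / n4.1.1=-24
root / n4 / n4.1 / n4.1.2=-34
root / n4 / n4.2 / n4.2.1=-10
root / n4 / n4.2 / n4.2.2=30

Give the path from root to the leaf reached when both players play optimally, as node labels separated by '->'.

root -> n4 -> n4.2 -> n4.2.1

n1.1 (MIN): min(21, 0) = 0
n1.2 (MIN): min(46, 45) = 45
n1 (MAX): max(0, 45) = 45
n2.1 (MIN): min(25, 2) = 2
n2.2 (MIN): min(-44, -16, 26) = -44
n2 (MAX): max(2, -44) = 2
n3.1 (MIN): min(-5, 12) = -5
n3.2 (MIN): min(-24, 4) = -24
n3 (MAX): max(-5, -24) = -5
n4.1 (MIN): min(-24, -34) = -34
n4.2 (MIN): min(-10, 30) = -10
n4 (MAX): max(-34, -10) = -10
root (MIN): min(45, 2, -5, -10) = -10
At root, MIN picks n4 (lowest: -10).
At n4, MAX picks n4.2 (highest: -10).
At n4.2, MIN picks n4.2.1 (lowest: -10).
Terminal value -10.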